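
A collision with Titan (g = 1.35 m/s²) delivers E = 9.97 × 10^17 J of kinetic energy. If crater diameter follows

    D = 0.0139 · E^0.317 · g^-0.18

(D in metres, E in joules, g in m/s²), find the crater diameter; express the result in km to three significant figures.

D ≈ 6.69 km

E^0.317 = (9.97 × 10^17)^0.317 = 5.077 × 10^5
g^-0.18 = 1.35^-0.18 = 0.9474
D = 0.0139 × 5.077 × 10^5 × 0.9474 = 6686 m
   = 6.686 km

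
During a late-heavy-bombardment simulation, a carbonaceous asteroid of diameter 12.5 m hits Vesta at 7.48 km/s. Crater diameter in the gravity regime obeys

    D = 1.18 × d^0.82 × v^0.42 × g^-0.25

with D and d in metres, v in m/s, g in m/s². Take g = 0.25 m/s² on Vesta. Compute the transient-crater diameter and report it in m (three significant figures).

D ≈ 561 m

In SI units: v = 7480 m/s.
d^0.82 = 12.5^0.82 = 7.934
v^0.42 = 7480^0.42 = 42.37
g^-0.25 = 0.25^-0.25 = 1.414
D = 1.18 × 7.934 × 42.37 × 1.414 = 560.9 m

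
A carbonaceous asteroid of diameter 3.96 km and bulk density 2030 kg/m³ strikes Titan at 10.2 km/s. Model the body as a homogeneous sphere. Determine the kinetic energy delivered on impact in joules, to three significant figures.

d = 3960 m; v = 10200 m/s.
Mass m = (π/6) ρ d³ = (π/6) × 2030 × (3960)³ = 6.601 × 10^13 kg
E = ½ m v² = 0.5 × 6.601 × 10^13 × (10200)² = 3.434 × 10^21 J

E ≈ 3.43 × 10^21 J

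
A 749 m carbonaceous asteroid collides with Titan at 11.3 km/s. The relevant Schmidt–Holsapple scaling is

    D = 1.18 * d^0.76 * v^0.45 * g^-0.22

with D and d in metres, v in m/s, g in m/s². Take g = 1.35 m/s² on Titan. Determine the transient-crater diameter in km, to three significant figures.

In SI units: v = 11300 m/s.
d^0.76 = 749^0.76 = 153.0
v^0.45 = 11300^0.45 = 66.66
g^-0.22 = 1.35^-0.22 = 0.9361
D = 1.18 × 153.0 × 66.66 × 0.9361 = 11266 m
   = 11.27 km

D ≈ 11.3 km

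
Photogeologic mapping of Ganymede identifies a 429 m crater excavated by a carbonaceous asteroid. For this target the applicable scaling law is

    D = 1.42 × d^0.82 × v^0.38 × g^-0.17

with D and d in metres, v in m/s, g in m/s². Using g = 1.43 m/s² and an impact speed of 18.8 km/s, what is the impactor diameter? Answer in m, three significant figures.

d ≈ 11.9 m

Rearranging for d: d = [D / (1.42 · 18800^0.38 · 1.43^-0.17)]^(1/0.82).
18800^0.38 = 42.09
1.43^-0.17 = 0.9410
Denominator = 1.42 × 42.09 × 0.9410 = 56.24
D / 56.24 = 429 / 56.24 = 7.628
d = 7.628^(1/0.82) = 7.628^1.2195 = 11.92 m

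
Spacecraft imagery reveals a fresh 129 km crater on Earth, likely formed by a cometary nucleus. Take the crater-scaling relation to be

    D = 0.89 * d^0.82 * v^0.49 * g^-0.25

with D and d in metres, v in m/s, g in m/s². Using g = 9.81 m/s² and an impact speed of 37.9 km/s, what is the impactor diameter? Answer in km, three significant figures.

Rearranging for d: d = [D / (0.89 · 37900^0.49 · 9.81^-0.25)]^(1/0.82).
D = 129000 m.
37900^0.49 = 175.2
9.81^-0.25 = 0.5650
Denominator = 0.89 × 175.2 × 0.5650 = 88.10
D / 88.10 = 129000 / 88.10 = 1464
d = 1464^(1/0.82) = 1464^1.2195 = 7251 m

d ≈ 7.25 km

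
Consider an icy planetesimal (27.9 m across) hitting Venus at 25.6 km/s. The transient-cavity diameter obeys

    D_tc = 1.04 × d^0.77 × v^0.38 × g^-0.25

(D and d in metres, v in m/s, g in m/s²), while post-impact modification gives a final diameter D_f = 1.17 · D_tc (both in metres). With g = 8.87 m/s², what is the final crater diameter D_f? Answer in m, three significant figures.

v = 25600 m/s.
d^0.77 = 27.9^0.77 = 12.98
v^0.38 = 25600^0.38 = 47.33
g^-0.25 = 8.87^-0.25 = 0.5795
D_tc = 1.04 × 12.98 × 47.33 × 0.5795 = 370.3 m
D_f = 1.17 × 370.3 = 433.3 m

D_f ≈ 433 m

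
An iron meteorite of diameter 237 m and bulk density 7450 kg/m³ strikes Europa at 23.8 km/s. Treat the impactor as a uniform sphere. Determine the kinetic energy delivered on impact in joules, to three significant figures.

v = 23800 m/s.
Mass m = (π/6) ρ d³ = (π/6) × 7450 × (237)³ = 5.193 × 10^10 kg
E = ½ m v² = 0.5 × 5.193 × 10^10 × (23800)² = 1.471 × 10^19 J

E ≈ 1.47 × 10^19 J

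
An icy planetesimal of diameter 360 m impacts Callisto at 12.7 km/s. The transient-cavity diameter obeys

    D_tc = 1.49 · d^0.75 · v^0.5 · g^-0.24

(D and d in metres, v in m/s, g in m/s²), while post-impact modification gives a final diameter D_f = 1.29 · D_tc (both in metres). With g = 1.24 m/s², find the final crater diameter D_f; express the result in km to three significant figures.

D_f ≈ 17.0 km

v = 12700 m/s.
d^0.75 = 360^0.75 = 82.65
v^0.5 = 12700^0.5 = 112.7
g^-0.24 = 1.24^-0.24 = 0.9497
D_tc = 1.49 × 82.65 × 112.7 × 0.9497 = 13180 m
D_f = 1.29 × 13180 = 17002 m
     = 17.00 km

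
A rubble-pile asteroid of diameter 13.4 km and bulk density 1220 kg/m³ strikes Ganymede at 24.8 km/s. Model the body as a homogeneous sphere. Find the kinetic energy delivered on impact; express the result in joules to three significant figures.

E ≈ 4.73 × 10^23 J

d = 13400 m; v = 24800 m/s.
Mass m = (π/6) ρ d³ = (π/6) × 1220 × (13400)³ = 1.537 × 10^15 kg
E = ½ m v² = 0.5 × 1.537 × 10^15 × (24800)² = 4.727 × 10^23 J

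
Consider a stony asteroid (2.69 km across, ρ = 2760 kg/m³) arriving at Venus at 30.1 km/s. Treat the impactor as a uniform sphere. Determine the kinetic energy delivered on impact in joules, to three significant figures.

d = 2690 m; v = 30100 m/s.
Mass m = (π/6) ρ d³ = (π/6) × 2760 × (2690)³ = 2.813 × 10^13 kg
E = ½ m v² = 0.5 × 2.813 × 10^13 × (30100)² = 1.274 × 10^22 J

E ≈ 1.27 × 10^22 J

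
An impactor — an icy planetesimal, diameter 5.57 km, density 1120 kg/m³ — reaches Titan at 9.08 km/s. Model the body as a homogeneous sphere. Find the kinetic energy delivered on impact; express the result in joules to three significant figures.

d = 5570 m; v = 9080 m/s.
Mass m = (π/6) ρ d³ = (π/6) × 1120 × (5570)³ = 1.013 × 10^14 kg
E = ½ m v² = 0.5 × 1.013 × 10^14 × (9080)² = 4.176 × 10^21 J

E ≈ 4.18 × 10^21 J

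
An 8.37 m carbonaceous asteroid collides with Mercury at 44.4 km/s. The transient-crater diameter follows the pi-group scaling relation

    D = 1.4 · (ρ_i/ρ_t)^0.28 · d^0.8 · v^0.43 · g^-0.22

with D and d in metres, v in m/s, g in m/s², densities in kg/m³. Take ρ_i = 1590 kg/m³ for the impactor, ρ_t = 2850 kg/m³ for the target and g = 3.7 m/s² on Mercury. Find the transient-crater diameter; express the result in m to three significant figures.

In SI units: v = 44400 m/s.
(ρ_i/ρ_t)^0.28 = (1590/2850)^0.28 = 0.8492
d^0.8 = 8.37^0.8 = 5.472
v^0.43 = 44400^0.43 = 99.63
g^-0.22 = 3.7^-0.22 = 0.7499
D = 1.4 × 0.8492 × 5.472 × 99.63 × 0.7499 = 486.0 m

D ≈ 486 m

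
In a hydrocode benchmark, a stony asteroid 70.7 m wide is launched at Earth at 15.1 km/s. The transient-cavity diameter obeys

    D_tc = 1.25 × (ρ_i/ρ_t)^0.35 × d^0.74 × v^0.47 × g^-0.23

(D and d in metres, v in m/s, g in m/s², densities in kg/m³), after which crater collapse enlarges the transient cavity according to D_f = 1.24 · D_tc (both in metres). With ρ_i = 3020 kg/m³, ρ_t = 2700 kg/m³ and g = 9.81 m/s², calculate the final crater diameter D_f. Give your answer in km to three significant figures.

v = 15100 m/s.
(ρ_i/ρ_t)^0.35 = (3020/2700)^0.35 = 1.040
d^0.74 = 70.7^0.74 = 23.37
v^0.47 = 15100^0.47 = 92.07
g^-0.23 = 9.81^-0.23 = 0.5914
D_tc = 1.25 × 1.040 × 23.37 × 92.07 × 0.5914 = 1654 m
D_f = 1.24 × 1654 = 2051 m
     = 2.051 km

D_f ≈ 2.05 km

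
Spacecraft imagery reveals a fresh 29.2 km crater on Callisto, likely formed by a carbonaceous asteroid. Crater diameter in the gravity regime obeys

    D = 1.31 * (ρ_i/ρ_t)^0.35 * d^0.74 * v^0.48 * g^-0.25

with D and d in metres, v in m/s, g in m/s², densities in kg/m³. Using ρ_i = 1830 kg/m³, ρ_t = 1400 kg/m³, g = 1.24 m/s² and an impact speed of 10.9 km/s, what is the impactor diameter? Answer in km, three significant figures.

Rearranging for d: d = [D / (1.31 · (1830/1400)^0.35 · 10900^0.48 · 1.24^-0.25)]^(1/0.74).
D = 29200 m.
(1830/1400)^0.35 = 1.098
10900^0.48 = 86.69
1.24^-0.25 = 0.9476
Denominator = 1.31 × 1.098 × 86.69 × 0.9476 = 118.2
D / 118.2 = 29200 / 118.2 = 247.0
d = 247.0^(1/0.74) = 247.0^1.3514 = 1712 m

d ≈ 1.71 km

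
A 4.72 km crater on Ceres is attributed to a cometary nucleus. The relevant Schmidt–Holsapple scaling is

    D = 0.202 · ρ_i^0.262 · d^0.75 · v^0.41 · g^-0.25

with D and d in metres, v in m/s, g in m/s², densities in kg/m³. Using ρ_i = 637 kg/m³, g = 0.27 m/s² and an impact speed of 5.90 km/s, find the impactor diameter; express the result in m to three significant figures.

Rearranging for d: d = [D / (0.202 · 637^0.262 · 5900^0.41 · 0.27^-0.25)]^(1/0.75).
D = 4720 m.
637^0.262 = 5.429
5900^0.41 = 35.16
0.27^-0.25 = 1.387
Denominator = 0.202 × 5.429 × 35.16 × 1.387 = 53.48
D / 53.48 = 4720 / 53.48 = 88.26
d = 88.26^(1/0.75) = 88.26^1.3333 = 392.9 m

d ≈ 393 m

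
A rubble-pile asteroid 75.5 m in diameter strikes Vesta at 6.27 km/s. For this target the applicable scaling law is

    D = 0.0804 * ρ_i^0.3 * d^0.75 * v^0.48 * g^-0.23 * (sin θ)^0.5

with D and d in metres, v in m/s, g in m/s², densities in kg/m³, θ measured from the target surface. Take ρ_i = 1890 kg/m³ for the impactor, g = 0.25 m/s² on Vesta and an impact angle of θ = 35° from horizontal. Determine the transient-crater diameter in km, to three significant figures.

D ≈ 1.37 km

In SI units: v = 6270 m/s.
ρ_i^0.3 = 1890^0.3 = 9.615
d^0.75 = 75.5^0.75 = 25.61
v^0.48 = 6270^0.48 = 66.48
g^-0.23 = 0.25^-0.23 = 1.376
(sin 35°)^0.5 = 0.5736^0.5 = 0.7574
D = 0.0804 × 9.615 × 25.61 × 66.48 × 1.376 × 0.7574 = 1372 m
   = 1.372 km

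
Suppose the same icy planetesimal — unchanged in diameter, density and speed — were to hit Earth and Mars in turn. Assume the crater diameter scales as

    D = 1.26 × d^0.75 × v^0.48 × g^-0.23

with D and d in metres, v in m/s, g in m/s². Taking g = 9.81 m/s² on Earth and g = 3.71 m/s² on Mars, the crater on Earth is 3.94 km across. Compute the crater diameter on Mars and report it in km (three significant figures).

D ≈ 4.93 km

All impactor-dependent factors cancel in the ratio, leaving D_Mars/D_Earth = (g_Mars/g_Earth)^-0.23.
(3.71/9.81)^-0.23 = 0.3782^-0.23 = 1.251
D_Mars = 1.251 × 3.94 km = 4.93 km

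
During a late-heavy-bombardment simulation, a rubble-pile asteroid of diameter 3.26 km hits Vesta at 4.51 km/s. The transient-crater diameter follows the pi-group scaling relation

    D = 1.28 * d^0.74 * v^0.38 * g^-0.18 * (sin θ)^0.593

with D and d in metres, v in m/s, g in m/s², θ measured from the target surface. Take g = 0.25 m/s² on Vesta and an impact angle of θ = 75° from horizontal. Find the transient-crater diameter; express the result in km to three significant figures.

In SI units: d = 3260 m, v = 4510 m/s.
d^0.74 = 3260^0.74 = 397.9
v^0.38 = 4510^0.38 = 24.47
g^-0.18 = 0.25^-0.18 = 1.283
(sin 75°)^0.593 = 0.9659^0.593 = 0.9796
D = 1.28 × 397.9 × 24.47 × 1.283 × 0.9796 = 15664 m
   = 15.66 km

D ≈ 15.7 km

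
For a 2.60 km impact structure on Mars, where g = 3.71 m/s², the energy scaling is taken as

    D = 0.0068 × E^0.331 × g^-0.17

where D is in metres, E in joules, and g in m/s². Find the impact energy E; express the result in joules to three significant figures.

E ≈ 1.44 × 10^17 J

Rearranging: E = [D / (0.0068 · g^-0.17)]^(1/0.331).
D = 2600 m.
g^-0.17 = 3.71^-0.17 = 0.8002
D / (0.0068 × 0.8002) = 2600 / (5.441 × 10^-3) = 4.779 × 10^5
E = (4.779 × 10^5)^3.0211 = 1.438 × 10^17 J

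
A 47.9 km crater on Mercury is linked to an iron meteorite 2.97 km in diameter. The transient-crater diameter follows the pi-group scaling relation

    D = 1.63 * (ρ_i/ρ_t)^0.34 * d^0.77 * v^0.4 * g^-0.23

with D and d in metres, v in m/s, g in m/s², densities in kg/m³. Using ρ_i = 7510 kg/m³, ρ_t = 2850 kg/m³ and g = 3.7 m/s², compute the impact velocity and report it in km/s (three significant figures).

Rearranging for v: v = [D / (1.63 · (7510/2850)^0.34 · 2970^0.77 · 3.7^-0.23)]^(1/0.4).
D = 47900 m.
(7510/2850)^0.34 = 1.390
2970^0.77 = 472.1
3.7^-0.23 = 0.7401
Denominator = 1.63 × 1.390 × 472.1 × 0.7401 = 791.6
D / 791.6 = 47900 / 791.6 = 60.51
v = 60.51^(1/0.4) = 60.51^2.5 = 28482 m/s

v ≈ 28.5 km/s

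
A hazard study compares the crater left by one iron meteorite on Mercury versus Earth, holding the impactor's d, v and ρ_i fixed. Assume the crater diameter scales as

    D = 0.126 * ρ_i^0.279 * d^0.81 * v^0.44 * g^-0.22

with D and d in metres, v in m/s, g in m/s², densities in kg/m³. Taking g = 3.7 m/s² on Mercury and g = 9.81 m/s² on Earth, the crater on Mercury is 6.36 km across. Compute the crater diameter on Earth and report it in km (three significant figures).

D ≈ 5.13 km

All impactor-dependent factors cancel in the ratio, leaving D_Earth/D_Mercury = (g_Earth/g_Mercury)^-0.22.
(9.81/3.7)^-0.22 = 2.651^-0.22 = 0.8070
D_Earth = 0.8070 × 6.36 km = 5.13 km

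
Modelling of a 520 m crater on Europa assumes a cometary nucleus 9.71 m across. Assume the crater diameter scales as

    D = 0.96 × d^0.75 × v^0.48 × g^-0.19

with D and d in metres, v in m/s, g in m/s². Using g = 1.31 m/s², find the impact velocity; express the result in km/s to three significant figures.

Rearranging for v: v = [D / (0.96 · 9.71^0.75 · 1.31^-0.19)]^(1/0.48).
9.71^0.75 = 5.501
1.31^-0.19 = 0.9500
Denominator = 0.96 × 5.501 × 0.9500 = 5.017
D / 5.017 = 520 / 5.017 = 103.6
v = 103.6^(1/0.48) = 103.6^2.0833 = 15798 m/s

v ≈ 15.8 km/s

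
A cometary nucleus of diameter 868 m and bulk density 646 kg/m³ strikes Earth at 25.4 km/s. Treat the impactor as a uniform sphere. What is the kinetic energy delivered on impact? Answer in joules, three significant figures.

v = 25400 m/s.
Mass m = (π/6) ρ d³ = (π/6) × 646 × (868)³ = 2.212 × 10^11 kg
E = ½ m v² = 0.5 × 2.212 × 10^11 × (25400)² = 7.135 × 10^19 J

E ≈ 7.14 × 10^19 J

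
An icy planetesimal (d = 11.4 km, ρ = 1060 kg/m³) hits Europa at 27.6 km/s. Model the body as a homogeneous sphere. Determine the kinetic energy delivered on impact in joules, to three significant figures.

E ≈ 3.13 × 10^23 J

d = 11400 m; v = 27600 m/s.
Mass m = (π/6) ρ d³ = (π/6) × 1060 × (11400)³ = 8.223 × 10^14 kg
E = ½ m v² = 0.5 × 8.223 × 10^14 × (27600)² = 3.132 × 10^23 J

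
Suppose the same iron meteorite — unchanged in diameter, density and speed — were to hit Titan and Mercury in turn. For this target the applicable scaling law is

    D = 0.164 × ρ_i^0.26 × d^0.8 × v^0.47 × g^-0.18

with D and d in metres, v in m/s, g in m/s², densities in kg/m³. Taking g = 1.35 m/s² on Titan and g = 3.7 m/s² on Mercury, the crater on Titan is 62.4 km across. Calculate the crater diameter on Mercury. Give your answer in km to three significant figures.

All impactor-dependent factors cancel in the ratio, leaving D_Mercury/D_Titan = (g_Mercury/g_Titan)^-0.18.
(3.7/1.35)^-0.18 = 2.741^-0.18 = 0.8340
D_Mercury = 0.8340 × 62.4 km = 52.0 km

D ≈ 52.0 km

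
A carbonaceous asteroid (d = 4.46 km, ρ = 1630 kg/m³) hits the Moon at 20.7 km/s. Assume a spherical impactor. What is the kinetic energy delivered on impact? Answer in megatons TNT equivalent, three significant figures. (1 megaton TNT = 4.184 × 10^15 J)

d = 4460 m; v = 20700 m/s.
Mass m = (π/6) ρ d³ = (π/6) × 1630 × (4460)³ = 7.572 × 10^13 kg
E = ½ m v² = 0.5 × 7.572 × 10^13 × (20700)² = 1.622 × 10^22 J
   = 1.622 × 10^22 / 4.184×10^15 = 3.877 × 10^6 Mt

E ≈ 3.88 × 10^6 Mt TNT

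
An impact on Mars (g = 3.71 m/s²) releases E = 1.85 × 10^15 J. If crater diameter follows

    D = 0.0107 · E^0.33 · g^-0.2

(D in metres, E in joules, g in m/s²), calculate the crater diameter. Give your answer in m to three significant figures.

D ≈ 899 m

E^0.33 = (1.85 × 10^15)^0.33 = 1.092 × 10^5
g^-0.2 = 3.71^-0.2 = 0.7694
D = 0.0107 × 1.092 × 10^5 × 0.7694 = 899.0 m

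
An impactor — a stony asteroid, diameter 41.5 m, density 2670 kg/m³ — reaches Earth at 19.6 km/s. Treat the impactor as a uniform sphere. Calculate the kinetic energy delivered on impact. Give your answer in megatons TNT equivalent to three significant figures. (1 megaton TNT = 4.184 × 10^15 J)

E ≈ 4.59 Mt TNT

v = 19600 m/s.
Mass m = (π/6) ρ d³ = (π/6) × 2670 × (41.5)³ = 9.992 × 10^7 kg
E = ½ m v² = 0.5 × 9.992 × 10^7 × (19600)² = 1.919 × 10^16 J
   = 1.919 × 10^16 / 4.184×10^15 = 4.587 Mt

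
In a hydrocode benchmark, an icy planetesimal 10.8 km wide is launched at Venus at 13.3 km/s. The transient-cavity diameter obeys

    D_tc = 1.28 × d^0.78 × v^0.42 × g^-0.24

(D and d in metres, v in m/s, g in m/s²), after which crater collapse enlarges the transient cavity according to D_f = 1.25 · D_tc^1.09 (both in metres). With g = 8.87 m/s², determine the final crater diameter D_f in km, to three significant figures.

D_f ≈ 192 km

In SI: d = 10800 m, v = 13300 m/s.
d^0.78 = 10800^0.78 = 1400
v^0.42 = 13300^0.42 = 53.95
g^-0.24 = 8.87^-0.24 = 0.5922
D_tc = 1.28 × 1400 × 53.95 × 0.5922 = 57250 m
D_f = 1.25 × (57250)^1.09 = 1.918 × 10^5 m
     = 191.8 km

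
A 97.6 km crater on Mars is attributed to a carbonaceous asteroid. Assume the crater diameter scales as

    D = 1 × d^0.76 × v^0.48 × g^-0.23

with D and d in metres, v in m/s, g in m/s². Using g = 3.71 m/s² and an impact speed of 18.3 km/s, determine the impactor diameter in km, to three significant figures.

Rearranging for d: d = [D / (1 · 18300^0.48 · 3.71^-0.23)]^(1/0.76).
D = 97600 m.
18300^0.48 = 111.2
3.71^-0.23 = 0.7397
Denominator = 1 × 111.2 × 0.7397 = 82.25
D / 82.25 = 97600 / 82.25 = 1187
d = 1187^(1/0.76) = 1187^1.3158 = 11101 m

d ≈ 11.1 km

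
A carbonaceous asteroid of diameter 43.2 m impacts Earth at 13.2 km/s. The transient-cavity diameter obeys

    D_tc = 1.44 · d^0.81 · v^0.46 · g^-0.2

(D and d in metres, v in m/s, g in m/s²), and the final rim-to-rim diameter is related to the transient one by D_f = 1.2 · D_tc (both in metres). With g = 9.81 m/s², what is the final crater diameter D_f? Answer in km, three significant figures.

D_f ≈ 1.82 km

v = 13200 m/s.
d^0.81 = 43.2^0.81 = 21.12
v^0.46 = 13200^0.46 = 78.61
g^-0.2 = 9.81^-0.2 = 0.6334
D_tc = 1.44 × 21.12 × 78.61 × 0.6334 = 1514 m
D_f = 1.2 × 1514 = 1817 m
     = 1.817 km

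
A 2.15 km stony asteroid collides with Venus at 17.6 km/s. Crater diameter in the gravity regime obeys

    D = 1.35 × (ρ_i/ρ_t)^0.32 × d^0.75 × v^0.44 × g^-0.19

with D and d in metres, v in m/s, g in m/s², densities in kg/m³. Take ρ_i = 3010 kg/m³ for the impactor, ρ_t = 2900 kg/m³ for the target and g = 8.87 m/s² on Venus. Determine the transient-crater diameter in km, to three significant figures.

In SI units: d = 2150 m, v = 17600 m/s.
(ρ_i/ρ_t)^0.32 = (3010/2900)^0.32 = 1.012
d^0.75 = 2150^0.75 = 315.7
v^0.44 = 17600^0.44 = 73.79
g^-0.19 = 8.87^-0.19 = 0.6605
D = 1.35 × 1.012 × 315.7 × 73.79 × 0.6605 = 21021 m
   = 21.02 km

D ≈ 21.0 km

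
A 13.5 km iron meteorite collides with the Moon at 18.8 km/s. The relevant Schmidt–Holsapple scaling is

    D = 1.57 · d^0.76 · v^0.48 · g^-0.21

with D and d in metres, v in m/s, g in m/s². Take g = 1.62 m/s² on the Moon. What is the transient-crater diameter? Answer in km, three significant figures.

In SI units: d = 13500 m, v = 18800 m/s.
d^0.76 = 13500^0.76 = 1377
v^0.48 = 18800^0.48 = 112.6
g^-0.21 = 1.62^-0.21 = 0.9037
D = 1.57 × 1377 × 112.6 × 0.9037 = 2.200 × 10^5 m
   = 220.0 km

D ≈ 220 km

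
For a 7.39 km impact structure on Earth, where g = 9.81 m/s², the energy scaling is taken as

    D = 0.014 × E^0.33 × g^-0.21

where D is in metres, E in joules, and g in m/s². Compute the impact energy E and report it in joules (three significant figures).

Rearranging: E = [D / (0.014 · g^-0.21)]^(1/0.33).
D = 7390 m.
g^-0.21 = 9.81^-0.21 = 0.6191
D / (0.014 × 0.6191) = 7390 / (8.667 × 10^-3) = 8.527 × 10^5
E = (8.527 × 10^5)^3.0303 = 9.378 × 10^17 J

E ≈ 9.38 × 10^17 J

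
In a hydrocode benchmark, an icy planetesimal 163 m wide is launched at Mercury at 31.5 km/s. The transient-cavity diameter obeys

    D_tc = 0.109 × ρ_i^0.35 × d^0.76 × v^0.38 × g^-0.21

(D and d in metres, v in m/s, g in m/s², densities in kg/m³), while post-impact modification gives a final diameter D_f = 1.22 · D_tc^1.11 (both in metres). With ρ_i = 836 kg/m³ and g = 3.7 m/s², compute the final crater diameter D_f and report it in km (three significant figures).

D_f ≈ 6.09 km

v = 31500 m/s.
ρ_i^0.35 = 836^0.35 = 10.54
d^0.76 = 163^0.76 = 48.00
v^0.38 = 31500^0.38 = 51.21
g^-0.21 = 3.7^-0.21 = 0.7598
D_tc = 0.109 × 10.54 × 48.00 × 51.21 × 0.7598 = 2146 m
D_f = 1.22 × (2146)^1.11 = 6088 m
     = 6.088 km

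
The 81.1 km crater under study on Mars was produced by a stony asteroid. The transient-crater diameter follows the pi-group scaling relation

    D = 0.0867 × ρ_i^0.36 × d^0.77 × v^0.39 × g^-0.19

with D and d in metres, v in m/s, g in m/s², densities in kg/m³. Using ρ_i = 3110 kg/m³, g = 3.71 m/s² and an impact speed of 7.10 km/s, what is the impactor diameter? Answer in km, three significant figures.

d ≈ 20.5 km

Rearranging for d: d = [D / (0.0867 · 3110^0.36 · 7100^0.39 · 3.71^-0.19)]^(1/0.77).
D = 81100 m.
3110^0.36 = 18.09
7100^0.39 = 31.77
3.71^-0.19 = 0.7795
Denominator = 0.0867 × 18.09 × 31.77 × 0.7795 = 38.84
D / 38.84 = 81100 / 38.84 = 2088
d = 2088^(1/0.77) = 2088^1.2987 = 20480 m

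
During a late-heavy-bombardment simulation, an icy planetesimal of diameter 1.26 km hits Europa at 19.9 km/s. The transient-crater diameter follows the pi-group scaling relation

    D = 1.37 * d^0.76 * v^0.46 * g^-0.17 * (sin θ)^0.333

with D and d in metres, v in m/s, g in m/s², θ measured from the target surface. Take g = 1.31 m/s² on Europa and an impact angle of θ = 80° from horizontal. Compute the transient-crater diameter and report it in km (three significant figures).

D ≈ 28.1 km

In SI units: d = 1260 m, v = 19900 m/s.
d^0.76 = 1260^0.76 = 227.1
v^0.46 = 19900^0.46 = 94.95
g^-0.17 = 1.31^-0.17 = 0.9551
(sin 80°)^0.333 = 0.9848^0.333 = 0.9949
D = 1.37 × 227.1 × 94.95 × 0.9551 × 0.9949 = 28071 m
   = 28.07 km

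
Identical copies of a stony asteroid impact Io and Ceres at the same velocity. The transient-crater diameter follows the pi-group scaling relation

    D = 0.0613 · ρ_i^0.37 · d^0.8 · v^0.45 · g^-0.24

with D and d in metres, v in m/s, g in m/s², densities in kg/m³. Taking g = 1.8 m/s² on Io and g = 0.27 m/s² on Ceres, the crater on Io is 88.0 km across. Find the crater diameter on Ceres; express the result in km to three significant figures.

All impactor-dependent factors cancel in the ratio, leaving D_Ceres/D_Io = (g_Ceres/g_Io)^-0.24.
(0.27/1.8)^-0.24 = 0.1500^-0.24 = 1.577
D_Ceres = 1.577 × 88.0 km = 139 km

D ≈ 139 km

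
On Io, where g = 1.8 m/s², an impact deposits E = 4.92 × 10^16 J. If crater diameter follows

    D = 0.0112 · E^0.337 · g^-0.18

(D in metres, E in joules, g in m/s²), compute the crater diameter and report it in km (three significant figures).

D ≈ 4.25 km

E^0.337 = (4.92 × 10^16)^0.337 = 4.219 × 10^5
g^-0.18 = 1.8^-0.18 = 0.8996
D = 0.0112 × 4.219 × 10^5 × 0.8996 = 4251 m
   = 4.251 km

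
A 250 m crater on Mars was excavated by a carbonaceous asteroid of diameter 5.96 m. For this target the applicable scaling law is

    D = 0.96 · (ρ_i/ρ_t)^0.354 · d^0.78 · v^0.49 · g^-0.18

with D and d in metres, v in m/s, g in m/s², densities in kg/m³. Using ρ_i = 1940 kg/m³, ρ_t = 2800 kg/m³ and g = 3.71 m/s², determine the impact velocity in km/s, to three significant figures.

v ≈ 10.5 km/s

Rearranging for v: v = [D / (0.96 · (1940/2800)^0.354 · 5.96^0.78 · 3.71^-0.18)]^(1/0.49).
(1940/2800)^0.354 = 0.8782
5.96^0.78 = 4.024
3.71^-0.18 = 0.7898
Denominator = 0.96 × 0.8782 × 4.024 × 0.7898 = 2.679
D / 2.679 = 250 / 2.679 = 93.32
v = 93.32^(1/0.49) = 93.32^2.0408 = 10479 m/s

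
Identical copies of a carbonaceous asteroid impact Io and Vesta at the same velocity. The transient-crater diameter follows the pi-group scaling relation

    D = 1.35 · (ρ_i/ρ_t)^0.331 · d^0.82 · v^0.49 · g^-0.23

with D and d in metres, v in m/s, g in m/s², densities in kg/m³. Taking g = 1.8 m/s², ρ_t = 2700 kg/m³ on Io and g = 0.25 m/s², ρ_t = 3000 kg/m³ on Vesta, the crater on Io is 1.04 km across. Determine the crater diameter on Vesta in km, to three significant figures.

The impactor-only factors (d, v, ρ_i) cancel in the ratio, leaving D_Vesta/D_Io = (g_Vesta/g_Io)^-0.23 · (ρ_t,Io/ρ_t,Vesta)^0.331.
(0.25/1.8)^-0.23 = 0.1389^-0.23 = 1.575
(2700/3000)^0.331 = 0.9000^0.331 = 0.9657
Ratio = 1.575 × 0.9657 = 1.521
D_Vesta = 1.521 × 1.04 km = 1.58 km

D ≈ 1.58 km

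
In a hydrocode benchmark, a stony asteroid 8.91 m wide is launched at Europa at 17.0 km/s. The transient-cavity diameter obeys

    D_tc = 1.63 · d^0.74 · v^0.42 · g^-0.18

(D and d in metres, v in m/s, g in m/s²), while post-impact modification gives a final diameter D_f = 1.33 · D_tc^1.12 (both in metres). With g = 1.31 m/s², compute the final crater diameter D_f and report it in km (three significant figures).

v = 17000 m/s.
d^0.74 = 8.91^0.74 = 5.046
v^0.42 = 17000^0.42 = 59.81
g^-0.18 = 1.31^-0.18 = 0.9526
D_tc = 1.63 × 5.046 × 59.81 × 0.9526 = 468.6 m
D_f = 1.33 × (468.6)^1.12 = 1304 m
     = 1.304 km

D_f ≈ 1.30 km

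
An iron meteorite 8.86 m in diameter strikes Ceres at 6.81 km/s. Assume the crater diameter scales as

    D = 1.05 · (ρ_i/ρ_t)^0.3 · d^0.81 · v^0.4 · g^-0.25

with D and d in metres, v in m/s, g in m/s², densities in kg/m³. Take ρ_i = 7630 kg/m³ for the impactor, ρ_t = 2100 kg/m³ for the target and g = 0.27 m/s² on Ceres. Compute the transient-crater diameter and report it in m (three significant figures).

D ≈ 429 m

In SI units: v = 6810 m/s.
(ρ_i/ρ_t)^0.3 = (7630/2100)^0.3 = 1.473
d^0.81 = 8.86^0.81 = 5.854
v^0.4 = 6810^0.4 = 34.14
g^-0.25 = 0.27^-0.25 = 1.387
D = 1.05 × 1.473 × 5.854 × 34.14 × 1.387 = 428.7 m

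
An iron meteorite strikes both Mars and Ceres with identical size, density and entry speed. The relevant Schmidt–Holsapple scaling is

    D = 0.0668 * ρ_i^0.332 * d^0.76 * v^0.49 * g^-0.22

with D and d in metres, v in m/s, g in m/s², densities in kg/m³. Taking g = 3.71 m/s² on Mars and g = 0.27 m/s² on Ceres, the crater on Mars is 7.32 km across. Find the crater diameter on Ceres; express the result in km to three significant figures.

D ≈ 13.0 km

All impactor-dependent factors cancel in the ratio, leaving D_Ceres/D_Mars = (g_Ceres/g_Mars)^-0.22.
(0.27/3.71)^-0.22 = 0.07278^-0.22 = 1.780
D_Ceres = 1.780 × 7.32 km = 13.0 km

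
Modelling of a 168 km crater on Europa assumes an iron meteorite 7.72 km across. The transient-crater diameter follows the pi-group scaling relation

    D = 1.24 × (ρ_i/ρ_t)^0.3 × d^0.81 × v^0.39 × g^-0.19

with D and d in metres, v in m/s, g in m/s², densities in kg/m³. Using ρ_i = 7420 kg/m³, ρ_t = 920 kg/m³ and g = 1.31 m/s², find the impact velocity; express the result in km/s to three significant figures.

Rearranging for v: v = [D / (1.24 · (7420/920)^0.3 · 7720^0.81 · 1.31^-0.19)]^(1/0.39).
D = 168000 m.
(7420/920)^0.3 = 1.871
7720^0.81 = 1409
1.31^-0.19 = 0.9500
Denominator = 1.24 × 1.871 × 1409 × 0.9500 = 3105
D / 3105 = 168000 / 3105 = 54.11
v = 54.11^(1/0.39) = 54.11^2.5641 = 27816 m/s

v ≈ 27.8 km/s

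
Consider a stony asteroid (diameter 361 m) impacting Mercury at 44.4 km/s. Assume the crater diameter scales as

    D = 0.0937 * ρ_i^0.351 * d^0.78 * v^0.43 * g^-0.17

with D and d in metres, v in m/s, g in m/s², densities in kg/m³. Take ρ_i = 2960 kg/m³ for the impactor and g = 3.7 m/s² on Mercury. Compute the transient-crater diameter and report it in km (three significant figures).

D ≈ 12.2 km

In SI units: v = 44400 m/s.
ρ_i^0.351 = 2960^0.351 = 16.54
d^0.78 = 361^0.78 = 98.82
v^0.43 = 44400^0.43 = 99.63
g^-0.17 = 3.7^-0.17 = 0.8006
D = 0.0937 × 16.54 × 98.82 × 99.63 × 0.8006 = 12216 m
   = 12.22 km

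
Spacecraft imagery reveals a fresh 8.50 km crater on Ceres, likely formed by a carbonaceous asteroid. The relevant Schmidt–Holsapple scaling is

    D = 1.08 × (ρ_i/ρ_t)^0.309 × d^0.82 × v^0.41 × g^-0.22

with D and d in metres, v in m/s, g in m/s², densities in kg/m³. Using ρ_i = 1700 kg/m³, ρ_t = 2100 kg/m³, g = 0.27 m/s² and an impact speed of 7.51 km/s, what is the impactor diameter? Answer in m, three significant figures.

Rearranging for d: d = [D / (1.08 · (1700/2100)^0.309 · 7510^0.41 · 0.27^-0.22)]^(1/0.82).
D = 8500 m.
(1700/2100)^0.309 = 0.9368
7510^0.41 = 38.82
0.27^-0.22 = 1.334
Denominator = 1.08 × 0.9368 × 38.82 × 1.334 = 52.39
D / 52.39 = 8500 / 52.39 = 162.2
d = 162.2^(1/0.82) = 162.2^1.2195 = 495.6 m

d ≈ 496 m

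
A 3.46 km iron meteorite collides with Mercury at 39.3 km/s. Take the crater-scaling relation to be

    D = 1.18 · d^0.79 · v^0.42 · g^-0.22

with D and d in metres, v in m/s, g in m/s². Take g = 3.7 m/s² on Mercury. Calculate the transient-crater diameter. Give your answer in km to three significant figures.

In SI units: d = 3460 m, v = 39300 m/s.
d^0.79 = 3460^0.79 = 625.0
v^0.42 = 39300^0.42 = 85.04
g^-0.22 = 3.7^-0.22 = 0.7499
D = 1.18 × 625.0 × 85.04 × 0.7499 = 47031 m
   = 47.03 km

D ≈ 47.0 km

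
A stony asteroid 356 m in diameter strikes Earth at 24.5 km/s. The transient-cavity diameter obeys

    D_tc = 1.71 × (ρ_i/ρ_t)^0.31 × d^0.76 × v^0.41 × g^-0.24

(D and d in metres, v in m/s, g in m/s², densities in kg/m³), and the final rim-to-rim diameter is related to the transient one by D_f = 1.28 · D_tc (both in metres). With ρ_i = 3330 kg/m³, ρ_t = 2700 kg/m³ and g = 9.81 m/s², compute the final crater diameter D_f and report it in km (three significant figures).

D_f ≈ 7.40 km

v = 24500 m/s.
(ρ_i/ρ_t)^0.31 = (3330/2700)^0.31 = 1.067
d^0.76 = 356^0.76 = 86.92
v^0.41 = 24500^0.41 = 63.03
g^-0.24 = 9.81^-0.24 = 0.5781
D_tc = 1.71 × 1.067 × 86.92 × 63.03 × 0.5781 = 5779 m
D_f = 1.28 × 5779 = 7397 m
     = 7.397 km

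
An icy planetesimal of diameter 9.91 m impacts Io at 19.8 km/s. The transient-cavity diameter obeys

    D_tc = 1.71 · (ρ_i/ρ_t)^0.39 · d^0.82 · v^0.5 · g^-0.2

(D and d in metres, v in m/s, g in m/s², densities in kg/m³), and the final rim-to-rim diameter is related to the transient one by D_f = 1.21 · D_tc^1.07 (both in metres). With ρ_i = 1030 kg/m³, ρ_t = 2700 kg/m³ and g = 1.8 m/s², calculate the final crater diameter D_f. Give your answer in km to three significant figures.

v = 19800 m/s.
(ρ_i/ρ_t)^0.39 = (1030/2700)^0.39 = 0.6867
d^0.82 = 9.91^0.82 = 6.558
v^0.5 = 19800^0.5 = 140.7
g^-0.2 = 1.8^-0.2 = 0.8891
D_tc = 1.71 × 0.6867 × 6.558 × 140.7 × 0.8891 = 963.3 m
D_f = 1.21 × (963.3)^1.07 = 1885 m
     = 1.885 km

D_f ≈ 1.89 km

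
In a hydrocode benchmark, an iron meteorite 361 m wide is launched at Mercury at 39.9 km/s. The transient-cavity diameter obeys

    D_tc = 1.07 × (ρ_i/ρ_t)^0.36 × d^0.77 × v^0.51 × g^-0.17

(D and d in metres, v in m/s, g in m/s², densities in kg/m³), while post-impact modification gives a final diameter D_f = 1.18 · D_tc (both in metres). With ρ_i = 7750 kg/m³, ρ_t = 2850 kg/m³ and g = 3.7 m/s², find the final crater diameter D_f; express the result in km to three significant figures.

v = 39900 m/s.
(ρ_i/ρ_t)^0.36 = (7750/2850)^0.36 = 1.434
d^0.77 = 361^0.77 = 93.17
v^0.51 = 39900^0.51 = 222.1
g^-0.17 = 3.7^-0.17 = 0.8006
D_tc = 1.07 × 1.434 × 93.17 × 222.1 × 0.8006 = 25420 m
D_f = 1.18 × 25420 = 29996 m
     = 30.00 km

D_f ≈ 30.0 km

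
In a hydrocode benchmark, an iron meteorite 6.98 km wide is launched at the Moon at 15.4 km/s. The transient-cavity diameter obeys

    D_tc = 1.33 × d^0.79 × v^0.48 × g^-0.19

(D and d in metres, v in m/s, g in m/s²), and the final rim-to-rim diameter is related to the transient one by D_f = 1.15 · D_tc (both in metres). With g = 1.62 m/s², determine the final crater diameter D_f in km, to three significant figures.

D_f ≈ 155 km

In SI: d = 6980 m, v = 15400 m/s.
d^0.79 = 6980^0.79 = 1088
v^0.48 = 15400^0.48 = 102.3
g^-0.19 = 1.62^-0.19 = 0.9124
D_tc = 1.33 × 1088 × 102.3 × 0.9124 = 1.351 × 10^5 m
D_f = 1.15 × 1.351 × 10^5 = 1.554 × 10^5 m
     = 155.4 km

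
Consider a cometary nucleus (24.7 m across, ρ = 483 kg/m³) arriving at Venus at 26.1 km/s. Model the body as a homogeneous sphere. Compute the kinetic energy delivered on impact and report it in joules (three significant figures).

E ≈ 1.30 × 10^15 J

v = 26100 m/s.
Mass m = (π/6) ρ d³ = (π/6) × 483 × (24.7)³ = 3.811 × 10^6 kg
E = ½ m v² = 0.5 × 3.811 × 10^6 × (26100)² = 1.298 × 10^15 J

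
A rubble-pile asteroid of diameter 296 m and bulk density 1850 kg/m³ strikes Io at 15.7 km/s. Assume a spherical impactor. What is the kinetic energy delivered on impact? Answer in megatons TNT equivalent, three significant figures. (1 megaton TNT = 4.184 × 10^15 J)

E ≈ 740 Mt TNT

v = 15700 m/s.
Mass m = (π/6) ρ d³ = (π/6) × 1850 × (296)³ = 2.512 × 10^10 kg
E = ½ m v² = 0.5 × 2.512 × 10^10 × (15700)² = 3.096 × 10^18 J
   = 3.096 × 10^18 / 4.184×10^15 = 740.0 Mt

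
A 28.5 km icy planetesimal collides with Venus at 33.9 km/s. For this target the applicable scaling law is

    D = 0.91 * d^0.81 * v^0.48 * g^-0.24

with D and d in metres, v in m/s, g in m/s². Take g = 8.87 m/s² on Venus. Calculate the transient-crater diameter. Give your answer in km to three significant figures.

In SI units: d = 28500 m, v = 33900 m/s.
d^0.81 = 28500^0.81 = 4059
v^0.48 = 33900^0.48 = 149.4
g^-0.24 = 8.87^-0.24 = 0.5922
D = 0.91 × 4059 × 149.4 × 0.5922 = 3.268 × 10^5 m
   = 326.8 km

D ≈ 327 km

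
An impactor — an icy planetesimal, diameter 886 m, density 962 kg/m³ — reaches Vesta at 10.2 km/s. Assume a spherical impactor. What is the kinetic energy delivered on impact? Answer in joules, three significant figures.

E ≈ 1.82 × 10^19 J

v = 10200 m/s.
Mass m = (π/6) ρ d³ = (π/6) × 962 × (886)³ = 3.503 × 10^11 kg
E = ½ m v² = 0.5 × 3.503 × 10^11 × (10200)² = 1.822 × 10^19 J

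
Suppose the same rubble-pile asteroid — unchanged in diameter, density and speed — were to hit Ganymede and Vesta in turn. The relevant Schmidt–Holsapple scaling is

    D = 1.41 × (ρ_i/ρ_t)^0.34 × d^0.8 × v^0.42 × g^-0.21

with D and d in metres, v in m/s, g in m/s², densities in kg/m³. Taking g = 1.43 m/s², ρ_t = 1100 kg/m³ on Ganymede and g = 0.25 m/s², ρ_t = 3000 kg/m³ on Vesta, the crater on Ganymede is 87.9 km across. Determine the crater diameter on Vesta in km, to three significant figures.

D ≈ 90.1 km

The impactor-only factors (d, v, ρ_i) cancel in the ratio, leaving D_Vesta/D_Ganymede = (g_Vesta/g_Ganymede)^-0.21 · (ρ_t,Ganymede/ρ_t,Vesta)^0.34.
(0.25/1.43)^-0.21 = 0.1748^-0.21 = 1.442
(1100/3000)^0.34 = 0.3667^0.34 = 0.7110
Ratio = 1.442 × 0.7110 = 1.025
D_Vesta = 1.025 × 87.9 km = 90.1 km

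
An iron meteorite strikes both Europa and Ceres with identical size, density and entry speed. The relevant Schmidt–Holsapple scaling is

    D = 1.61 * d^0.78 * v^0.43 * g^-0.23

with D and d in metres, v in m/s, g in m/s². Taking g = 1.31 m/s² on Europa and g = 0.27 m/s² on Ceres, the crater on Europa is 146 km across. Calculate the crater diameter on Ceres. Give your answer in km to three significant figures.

D ≈ 210 km

All impactor-dependent factors cancel in the ratio, leaving D_Ceres/D_Europa = (g_Ceres/g_Europa)^-0.23.
(0.27/1.31)^-0.23 = 0.2061^-0.23 = 1.438
D_Ceres = 1.438 × 146 km = 210 km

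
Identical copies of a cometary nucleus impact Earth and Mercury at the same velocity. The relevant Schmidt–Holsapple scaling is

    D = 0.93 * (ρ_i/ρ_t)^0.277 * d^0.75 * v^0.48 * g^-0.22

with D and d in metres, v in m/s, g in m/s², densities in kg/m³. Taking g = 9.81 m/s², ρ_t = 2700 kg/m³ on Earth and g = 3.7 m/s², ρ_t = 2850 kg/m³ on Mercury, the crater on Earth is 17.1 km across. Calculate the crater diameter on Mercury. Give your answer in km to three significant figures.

The impactor-only factors (d, v, ρ_i) cancel in the ratio, leaving D_Mercury/D_Earth = (g_Mercury/g_Earth)^-0.22 · (ρ_t,Earth/ρ_t,Mercury)^0.277.
(3.7/9.81)^-0.22 = 0.3772^-0.22 = 1.239
(2700/2850)^0.277 = 0.9474^0.277 = 0.9851
Ratio = 1.239 × 0.9851 = 1.221
D_Mercury = 1.221 × 17.1 km = 20.9 km

D ≈ 20.9 km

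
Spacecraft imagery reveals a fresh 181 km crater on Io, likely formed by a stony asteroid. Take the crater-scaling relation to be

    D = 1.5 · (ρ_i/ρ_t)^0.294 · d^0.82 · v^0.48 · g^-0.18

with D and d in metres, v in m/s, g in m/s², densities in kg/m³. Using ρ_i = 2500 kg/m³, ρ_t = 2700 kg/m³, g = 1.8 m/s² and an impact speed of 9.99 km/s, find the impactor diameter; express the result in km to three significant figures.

d ≈ 8.39 km

Rearranging for d: d = [D / (1.5 · (2500/2700)^0.294 · 9990^0.48 · 1.8^-0.18)]^(1/0.82).
D = 181000 m.
(2500/2700)^0.294 = 0.9776
9990^0.48 = 83.14
1.8^-0.18 = 0.8996
Denominator = 1.5 × 0.9776 × 83.14 × 0.8996 = 109.7
D / 109.7 = 181000 / 109.7 = 1650
d = 1650^(1/0.82) = 1650^1.2195 = 8389 m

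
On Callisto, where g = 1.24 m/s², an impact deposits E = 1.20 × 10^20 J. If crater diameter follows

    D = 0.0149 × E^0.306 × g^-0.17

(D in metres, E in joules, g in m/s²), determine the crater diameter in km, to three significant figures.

D ≈ 20.0 km

E^0.306 = (1.20 × 10^20)^0.306 = 1.394 × 10^6
g^-0.17 = 1.24^-0.17 = 0.9641
D = 0.0149 × 1.394 × 10^6 × 0.9641 = 20025 m
   = 20.02 km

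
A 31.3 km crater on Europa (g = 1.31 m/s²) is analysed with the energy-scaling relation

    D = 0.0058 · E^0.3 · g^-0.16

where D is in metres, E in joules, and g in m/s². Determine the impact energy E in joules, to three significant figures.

E ≈ 3.18 × 10^22 J

Rearranging: E = [D / (0.0058 · g^-0.16)]^(1/0.3).
D = 31300 m.
g^-0.16 = 1.31^-0.16 = 0.9577
D / (0.0058 × 0.9577) = 31300 / (5.555 × 10^-3) = 5.635 × 10^6
E = (5.635 × 10^6)^3.3333 = 3.182 × 10^22 J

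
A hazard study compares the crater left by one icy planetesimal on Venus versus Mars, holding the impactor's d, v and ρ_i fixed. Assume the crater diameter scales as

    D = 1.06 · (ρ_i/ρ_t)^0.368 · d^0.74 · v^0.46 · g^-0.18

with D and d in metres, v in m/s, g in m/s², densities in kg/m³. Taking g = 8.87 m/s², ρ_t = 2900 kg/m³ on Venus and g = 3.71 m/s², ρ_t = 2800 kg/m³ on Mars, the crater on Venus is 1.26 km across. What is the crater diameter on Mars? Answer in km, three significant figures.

The impactor-only factors (d, v, ρ_i) cancel in the ratio, leaving D_Mars/D_Venus = (g_Mars/g_Venus)^-0.18 · (ρ_t,Venus/ρ_t,Mars)^0.368.
(3.71/8.87)^-0.18 = 0.4183^-0.18 = 1.170
(2900/2800)^0.368 = 1.036^0.368 = 1.013
Ratio = 1.170 × 1.013 = 1.185
D_Mars = 1.185 × 1.26 km = 1.49 km

D ≈ 1.49 km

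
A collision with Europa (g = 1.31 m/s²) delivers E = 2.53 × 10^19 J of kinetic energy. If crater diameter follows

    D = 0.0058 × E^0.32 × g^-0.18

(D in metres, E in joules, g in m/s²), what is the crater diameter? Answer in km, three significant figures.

E^0.32 = (2.53 × 10^19)^0.32 = 1.618 × 10^6
g^-0.18 = 1.31^-0.18 = 0.9526
D = 0.0058 × 1.618 × 10^6 × 0.9526 = 8940 m
   = 8.940 km

D ≈ 8.94 km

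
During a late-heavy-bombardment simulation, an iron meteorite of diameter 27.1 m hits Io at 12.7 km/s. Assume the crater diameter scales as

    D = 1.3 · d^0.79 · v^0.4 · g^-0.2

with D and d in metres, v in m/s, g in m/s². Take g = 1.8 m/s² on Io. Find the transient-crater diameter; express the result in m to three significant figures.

D ≈ 686 m

In SI units: v = 12700 m/s.
d^0.79 = 27.1^0.79 = 13.55
v^0.4 = 12700^0.4 = 43.80
g^-0.2 = 1.8^-0.2 = 0.8891
D = 1.3 × 13.55 × 43.80 × 0.8891 = 686.0 m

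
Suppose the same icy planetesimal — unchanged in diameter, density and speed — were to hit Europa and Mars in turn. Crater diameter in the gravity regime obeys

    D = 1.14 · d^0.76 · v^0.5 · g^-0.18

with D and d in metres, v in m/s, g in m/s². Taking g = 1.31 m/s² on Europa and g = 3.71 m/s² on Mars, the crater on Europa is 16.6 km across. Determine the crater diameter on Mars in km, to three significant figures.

All impactor-dependent factors cancel in the ratio, leaving D_Mars/D_Europa = (g_Mars/g_Europa)^-0.18.
(3.71/1.31)^-0.18 = 2.832^-0.18 = 0.8291
D_Mars = 0.8291 × 16.6 km = 13.8 km

D ≈ 13.8 km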